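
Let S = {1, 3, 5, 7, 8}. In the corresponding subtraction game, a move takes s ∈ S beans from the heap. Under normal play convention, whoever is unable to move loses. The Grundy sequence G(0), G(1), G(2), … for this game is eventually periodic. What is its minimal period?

15

n :  0  1  2  3  4  5  6  7  8  9 10 11 12 13 14 15 16 17 18 19 20 21 22 23 24 25 26 27 28 29 30 31
G :  0  1  0  1  0  1  0  1  2  3  2  3  2  3  2  0  1  0  1  0  1  0  1  2  3  2  3  2  3  2  0  1
G(n+15) = G(n) holds for n = 0,…,7 (a full window of length max(S) = 8), so the sequence is purely periodic with period 15.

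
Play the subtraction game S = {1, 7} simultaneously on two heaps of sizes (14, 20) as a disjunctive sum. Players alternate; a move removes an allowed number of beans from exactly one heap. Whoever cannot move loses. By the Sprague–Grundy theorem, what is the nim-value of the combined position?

All heaps use S = {1, 7}:
G(0) = 0
G(1) = mex{0} = 1
G(2) = mex{1} = 0
G(3) = mex{0} = 1
G(4) = mex{1} = 0
G(5) = mex{0} = 1
G(6) = mex{1} = 0
G(7) = mex{0,0} = 1
G(8) = mex{1,1} = 0
G(9) = mex{0,0} = 1
G(10) = mex{1,1} = 0
G(11) = mex{0,0} = 1
G(12) = mex{1,1} = 0
G(13) = mex{0,0} = 1
G(14) = mex{1,1} = 0
G(15) = mex{0,0} = 1
G(16) = mex{1,1} = 0
G(17) = mex{0,0} = 1
G(18) = mex{1,1} = 0
G(19) = mex{0,0} = 1
G(20) = mex{1,1} = 0
Heap A: G(14) = 0.
Heap B: G(20) = 0.
Combined Grundy value = 0 ⊕ 0 = 0.

0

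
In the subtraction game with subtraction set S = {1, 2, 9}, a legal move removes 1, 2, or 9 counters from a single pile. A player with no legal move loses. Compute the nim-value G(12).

n :  0  1  2  3  4  5  6  7  8  9 10 11 12
G :  0  1  2  0  1  2  0  1  2  3  0  1  2

2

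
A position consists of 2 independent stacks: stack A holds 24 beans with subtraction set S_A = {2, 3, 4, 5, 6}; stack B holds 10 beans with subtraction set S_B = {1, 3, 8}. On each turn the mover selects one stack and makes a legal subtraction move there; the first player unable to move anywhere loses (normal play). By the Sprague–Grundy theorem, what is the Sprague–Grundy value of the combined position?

Stack A, S = {2, 3, 4, 5, 6}:
n :  0  1  2  3  4  5  6  7  8  9 10 11 12 13 14 15 16 17 18 19 20 21 22 23 24
G :  0  0  1  1  2  2  3  3  0  0  1  1  2  2  3  3  0  0  1  1  2  2  3  3  0
G_A(24) = 0.
Stack B, S = {1, 3, 8}:
n :  0  1  2  3  4  5  6  7  8  9 10
G :  0  1  0  1  0  1  0  1  2  3  2
G_B(10) = 2.
Combined Grundy value = 0 ⊕ 2 = 2.

2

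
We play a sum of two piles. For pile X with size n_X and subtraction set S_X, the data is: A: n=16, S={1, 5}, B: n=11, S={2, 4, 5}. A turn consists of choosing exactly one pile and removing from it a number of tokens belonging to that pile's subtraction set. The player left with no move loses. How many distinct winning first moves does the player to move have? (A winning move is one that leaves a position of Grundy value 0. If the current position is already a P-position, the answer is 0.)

Pile A, S = {1, 5}:
G(0) = 0
G(1) = mex{0} = 1
G(2) = mex{1} = 0
G(3) = mex{0} = 1
G(4) = mex{1} = 0
G(5) = mex{0,0} = 1
G(6) = mex{1,1} = 0
G(7) = mex{0,0} = 1
G(8) = mex{1,1} = 0
G(9) = mex{0,0} = 1
G(10) = mex{1,1} = 0
G(11) = mex{0,0} = 1
G(12) = mex{1,1} = 0
G(13) = mex{0,0} = 1
G(14) = mex{1,1} = 0
G(15) = mex{0,0} = 1
G(16) = mex{1,1} = 0
G_A(16) = 0.
Pile B, S = {2, 4, 5}:
G(0) = 0
G(1) = mex{} = 0
G(2) = mex{0} = 1
G(3) = mex{0} = 1
G(4) = mex{1,0} = 2
G(5) = mex{1,0,0} = 2
G(6) = mex{2,1,0} = 3
G(7) = mex{2,1,1} = 0
G(8) = mex{3,2,1} = 0
G(9) = mex{0,2,2} = 1
G(10) = mex{0,3,2} = 1
G(11) = mex{1,0,3} = 2
G_B(11) = 2.
Combined Grundy value = 0 ⊕ 2 = 2.
A winning move leaves total XOR = 0, i.e. changes one component's Grundy value g to g ⊕ X where X is the current total.
Pile A: need g' = 0⊕2 = 2. Options: 16−1→G=1, 16−5→G=1. Hits: 0.
Pile B: need g' = 2⊕2 = 0. Options: 11−2→G=1, 11−4→G=0, 11−5→G=3. Hits: 1.

1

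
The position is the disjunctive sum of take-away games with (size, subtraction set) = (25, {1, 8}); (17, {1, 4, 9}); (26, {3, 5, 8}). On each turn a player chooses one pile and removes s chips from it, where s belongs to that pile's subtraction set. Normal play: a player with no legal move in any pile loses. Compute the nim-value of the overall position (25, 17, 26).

Pile A, S = {1, 8}:
n :  0  1  2  3  4  5  6  7  8  9 10 11 12 13 14 15 16 17 18 19 20 21 22 23 24 25
G :  0  1  0  1  0  1  0  1  2  0  1  0  1  0  1  0  1  2  0  1  0  1  0  1  0  1
G_A(25) = 1.
Pile B, S = {1, 4, 9}:
G(0) = 0
G(1) = mex{0} = 1
G(2) = mex{1} = 0
G(3) = mex{0} = 1
G(4) = mex{1,0} = 2
G(5) = mex{2,1} = 0
G(6) = mex{0,0} = 1
G(7) = mex{1,1} = 0
G(8) = mex{0,2} = 1
G(9) = mex{1,0,0} = 2
G(10) = mex{2,1,1} = 0
G(11) = mex{0,0,0} = 1
G(12) = mex{1,1,1} = 0
G(13) = mex{0,2,2} = 1
G(14) = mex{1,0,0} = 2
G(15) = mex{2,1,1} = 0
G(16) = mex{0,0,0} = 1
G(17) = mex{1,1,1} = 0
G_B(17) = 0.
Pile C, S = {3, 5, 8}:
n :  0  1  2  3  4  5  6  7  8  9 10 11 12 13 14 15 16 17 18 19 20 21 22 23 24 25 26
G :  0  0  0  1  1  1  2  2  2  3  3  0  0  0  1  1  1  2  2  2  3  3  0  0  0  1  1
G_C(26) = 1.
Combined Grundy value = 1 ⊕ 0 ⊕ 1 = 0.

0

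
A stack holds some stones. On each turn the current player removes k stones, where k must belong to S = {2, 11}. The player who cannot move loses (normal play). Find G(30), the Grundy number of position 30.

0

G(0) = 0
G(1) = mex{} = 0
G(2) = mex{0} = 1
G(3) = mex{0} = 1
G(4) = mex{1} = 0
G(5) = mex{1} = 0
G(6) = mex{0} = 1
G(7) = mex{0} = 1
G(8) = mex{1} = 0
G(9) = mex{1} = 0
G(10) = mex{0} = 1
G(11) = mex{0,0} = 1
G(12) = mex{1,0} = 2
G(13) = mex{1,1} = 0
G(14) = mex{2,1} = 0
G(15) = mex{0,0} = 1
G(16) = mex{0,0} = 1
G(17) = mex{1,1} = 0
G(18) = mex{1,1} = 0
G(19) = mex{0,0} = 1
G(20) = mex{0,0} = 1
G(21) = mex{1,1} = 0
G(22) = mex{1,1} = 0
G(23) = mex{0,2} = 1
G(24) = mex{0,0} = 1
G(25) = mex{1,0} = 2
G(26) = mex{1,1} = 0
G(27) = mex{2,1} = 0
G(28) = mex{0,0} = 1
G(29) = mex{0,0} = 1
G(30) = mex{1,1} = 0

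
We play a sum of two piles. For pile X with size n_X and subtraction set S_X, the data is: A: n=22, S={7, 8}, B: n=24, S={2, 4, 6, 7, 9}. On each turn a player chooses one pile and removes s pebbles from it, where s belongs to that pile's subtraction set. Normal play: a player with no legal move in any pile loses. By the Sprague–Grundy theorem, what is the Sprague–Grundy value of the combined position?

0

Pile A, S = {7, 8}:
G(0) = 0
G(1) = mex{} = 0
G(2) = mex{} = 0
G(3) = mex{} = 0
G(4) = mex{} = 0
G(5) = mex{} = 0
G(6) = mex{} = 0
G(7) = mex{0} = 1
G(8) = mex{0,0} = 1
G(9) = mex{0,0} = 1
G(10) = mex{0,0} = 1
G(11) = mex{0,0} = 1
G(12) = mex{0,0} = 1
G(13) = mex{0,0} = 1
G(14) = mex{1,0} = 2
G(15) = mex{1,1} = 0
G(16) = mex{1,1} = 0
G(17) = mex{1,1} = 0
G(18) = mex{1,1} = 0
G(19) = mex{1,1} = 0
G(20) = mex{1,1} = 0
G(21) = mex{2,1} = 0
G(22) = mex{0,2} = 1
G_A(22) = 1.
Pile B, S = {2, 4, 6, 7, 9}:
n :  0  1  2  3  4  5  6  7  8  9 10 11 12 13 14 15 16 17 18 19 20 21 22 23 24
G :  0  0  1  1  2  2  3  3  4  4  5  0  0  1  1  2  2  3  3  4  4  5  0  0  1
G_B(24) = 1.
Combined Grundy value = 1 ⊕ 1 = 0.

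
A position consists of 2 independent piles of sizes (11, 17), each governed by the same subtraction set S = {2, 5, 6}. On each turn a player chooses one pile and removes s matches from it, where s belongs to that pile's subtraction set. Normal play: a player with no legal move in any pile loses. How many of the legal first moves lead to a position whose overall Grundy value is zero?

4

All piles use S = {2, 5, 6}:
G(0) = 0
G(1) = mex{} = 0
G(2) = mex{0} = 1
G(3) = mex{0} = 1
G(4) = mex{1} = 0
G(5) = mex{1,0} = 2
G(6) = mex{0,0,0} = 1
G(7) = mex{2,1,0} = 3
G(8) = mex{1,1,1} = 0
G(9) = mex{3,0,1} = 2
G(10) = mex{0,2,0} = 1
G(11) = mex{2,1,2} = 0
G(12) = mex{1,3,1} = 0
G(13) = mex{0,0,3} = 1
G(14) = mex{0,2,0} = 1
G(15) = mex{1,1,2} = 0
G(16) = mex{1,0,1} = 2
G(17) = mex{0,0,0} = 1
Pile A: G(11) = 0.
Pile B: G(17) = 1.
Combined Grundy value = 0 ⊕ 1 = 1.
A winning move leaves total XOR = 0, i.e. changes one component's Grundy value g to g ⊕ X where X is the current total.
Pile A: need g' = 0⊕1 = 1. Options: 11−2→G=2, 11−5→G=1, 11−6→G=2. Hits: 1.
Pile B: need g' = 1⊕1 = 0. Options: 17−2→G=0, 17−5→G=0, 17−6→G=0. Hits: 3.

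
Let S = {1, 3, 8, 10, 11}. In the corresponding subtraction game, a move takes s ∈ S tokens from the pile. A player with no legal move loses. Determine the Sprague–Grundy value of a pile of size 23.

G(0) = 0
G(1) = mex{0} = 1
G(2) = mex{1} = 0
G(3) = mex{0,0} = 1
G(4) = mex{1,1} = 0
G(5) = mex{0,0} = 1
G(6) = mex{1,1} = 0
G(7) = mex{0,0} = 1
G(8) = mex{1,1,0} = 2
G(9) = mex{2,0,1} = 3
G(10) = mex{3,1,0,0} = 2
G(11) = mex{2,2,1,1,0} = 3
G(12) = mex{3,3,0,0,1} = 2
G(13) = mex{2,2,1,1,0} = 3
G(14) = mex{3,3,0,0,1} = 2
G(15) = mex{2,2,1,1,0} = 3
G(16) = mex{3,3,2,0,1} = 4
G(17) = mex{4,2,3,1,0} = 5
G(18) = mex{5,3,2,2,1} = 0
G(19) = mex{0,4,3,3,2} = 1
G(20) = mex{1,5,2,2,3} = 0
G(21) = mex{0,0,3,3,2} = 1
G(22) = mex{1,1,2,2,3} = 0
G(23) = mex{0,0,3,3,2} = 1

1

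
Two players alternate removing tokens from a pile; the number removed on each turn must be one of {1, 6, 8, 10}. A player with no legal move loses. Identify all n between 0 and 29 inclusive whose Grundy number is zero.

0, 2, 4, 7, 9, 11, 16, 18, 20, 23, 25, 27

G(0) = 0
G(1) = mex{0} = 1
G(2) = mex{1} = 0
G(3) = mex{0} = 1
G(4) = mex{1} = 0
G(5) = mex{0} = 1
G(6) = mex{1,0} = 2
G(7) = mex{2,1} = 0
G(8) = mex{0,0,0} = 1
G(9) = mex{1,1,1} = 0
G(10) = mex{0,0,0,0} = 1
G(11) = mex{1,1,1,1} = 0
G(12) = mex{0,2,0,0} = 1
G(13) = mex{1,0,1,1} = 2
G(14) = mex{2,1,2,0} = 3
G(15) = mex{3,0,0,1} = 2
G(16) = mex{2,1,1,2} = 0
G(17) = mex{0,0,0,0} = 1
G(18) = mex{1,1,1,1} = 0
G(19) = mex{0,2,0,0} = 1
G(20) = mex{1,3,1,1} = 0
G(21) = mex{0,2,2,0} = 1
G(22) = mex{1,0,3,1} = 2
G(23) = mex{2,1,2,2} = 0
G(24) = mex{0,0,0,3} = 1
G(25) = mex{1,1,1,2} = 0
G(26) = mex{0,0,0,0} = 1
G(27) = mex{1,1,1,1} = 0
G(28) = mex{0,2,0,0} = 1
G(29) = mex{1,0,1,1} = 2
P-positions are exactly the n with G(n) = 0.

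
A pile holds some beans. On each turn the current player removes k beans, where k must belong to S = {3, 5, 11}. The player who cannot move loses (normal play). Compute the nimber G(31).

n :  0  1  2  3  4  5  6  7  8  9 10 11 12 13 14 15 16 17 18 19 20 21 22 23 24 25 26 27 28 29 30 31
G :  0  0  0  1  1  1  2  2  0  0  0  1  1  1  2  2  0  0  0  1  1  1  2  2  0  0  0  1  1  1  2  2

2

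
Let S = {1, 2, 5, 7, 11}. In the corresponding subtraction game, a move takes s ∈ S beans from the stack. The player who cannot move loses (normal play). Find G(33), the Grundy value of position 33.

0

G(0) = 0
G(1) = mex{0} = 1
G(2) = mex{1,0} = 2
G(3) = mex{2,1} = 0
G(4) = mex{0,2} = 1
G(5) = mex{1,0,0} = 2
G(6) = mex{2,1,1} = 0
G(7) = mex{0,2,2,0} = 1
G(8) = mex{1,0,0,1} = 2
G(9) = mex{2,1,1,2} = 0
G(10) = mex{0,2,2,0} = 1
G(11) = mex{1,0,0,1,0} = 2
G(12) = mex{2,1,1,2,1} = 0
G(13) = mex{0,2,2,0,2} = 1
G(14) = mex{1,0,0,1,0} = 2
G(15) = mex{2,1,1,2,1} = 0
G(16) = mex{0,2,2,0,2} = 1
G(17) = mex{1,0,0,1,0} = 2
G(18) = mex{2,1,1,2,1} = 0
G(19) = mex{0,2,2,0,2} = 1
G(20) = mex{1,0,0,1,0} = 2
G(21) = mex{2,1,1,2,1} = 0
G(22) = mex{0,2,2,0,2} = 1
G(23) = mex{1,0,0,1,0} = 2
G(24) = mex{2,1,1,2,1} = 0
G(25) = mex{0,2,2,0,2} = 1
G(26) = mex{1,0,0,1,0} = 2
G(27) = mex{2,1,1,2,1} = 0
G(28) = mex{0,2,2,0,2} = 1
G(29) = mex{1,0,0,1,0} = 2
G(30) = mex{2,1,1,2,1} = 0
G(31) = mex{0,2,2,0,2} = 1
G(32) = mex{1,0,0,1,0} = 2
G(33) = mex{2,1,1,2,1} = 0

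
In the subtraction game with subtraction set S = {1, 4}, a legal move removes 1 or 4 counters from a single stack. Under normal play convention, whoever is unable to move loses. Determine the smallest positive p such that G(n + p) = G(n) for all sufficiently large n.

n :  0  1  2  3  4  5  6  7  8  9 10 11 12 13 14
G :  0  1  0  1  2  0  1  0  1  2  0  1  0  1  2
G(n+5) = G(n) holds for n = 0,…,3 (a full window of length max(S) = 4), so the sequence is purely periodic with period 5.

5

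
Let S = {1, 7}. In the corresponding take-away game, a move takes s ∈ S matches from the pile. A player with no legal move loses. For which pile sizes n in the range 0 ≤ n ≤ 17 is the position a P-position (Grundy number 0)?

0, 2, 4, 6, 8, 10, 12, 14, 16

G(0) = 0
G(1) = mex{0} = 1
G(2) = mex{1} = 0
G(3) = mex{0} = 1
G(4) = mex{1} = 0
G(5) = mex{0} = 1
G(6) = mex{1} = 0
G(7) = mex{0,0} = 1
G(8) = mex{1,1} = 0
G(9) = mex{0,0} = 1
G(10) = mex{1,1} = 0
G(11) = mex{0,0} = 1
G(12) = mex{1,1} = 0
G(13) = mex{0,0} = 1
G(14) = mex{1,1} = 0
G(15) = mex{0,0} = 1
G(16) = mex{1,1} = 0
G(17) = mex{0,0} = 1
P-positions are exactly the n with G(n) = 0.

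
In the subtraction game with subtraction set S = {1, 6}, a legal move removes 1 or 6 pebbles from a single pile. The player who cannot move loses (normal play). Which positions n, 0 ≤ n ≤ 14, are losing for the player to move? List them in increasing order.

0, 2, 4, 7, 9, 11, 14

n :  0  1  2  3  4  5  6  7  8  9 10 11 12 13 14
G :  0  1  0  1  0  1  2  0  1  0  1  0  1  2  0
P-positions are exactly the n with G(n) = 0.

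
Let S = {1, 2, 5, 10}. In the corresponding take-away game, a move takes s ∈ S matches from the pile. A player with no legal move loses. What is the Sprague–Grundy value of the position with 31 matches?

1

G(0) = 0
G(1) = mex{0} = 1
G(2) = mex{1,0} = 2
G(3) = mex{2,1} = 0
G(4) = mex{0,2} = 1
G(5) = mex{1,0,0} = 2
G(6) = mex{2,1,1} = 0
G(7) = mex{0,2,2} = 1
G(8) = mex{1,0,0} = 2
G(9) = mex{2,1,1} = 0
G(10) = mex{0,2,2,0} = 1
G(11) = mex{1,0,0,1} = 2
G(12) = mex{2,1,1,2} = 0
G(13) = mex{0,2,2,0} = 1
G(14) = mex{1,0,0,1} = 2
G(15) = mex{2,1,1,2} = 0
G(16) = mex{0,2,2,0} = 1
G(17) = mex{1,0,0,1} = 2
G(18) = mex{2,1,1,2} = 0
G(19) = mex{0,2,2,0} = 1
G(20) = mex{1,0,0,1} = 2
G(21) = mex{2,1,1,2} = 0
G(22) = mex{0,2,2,0} = 1
G(23) = mex{1,0,0,1} = 2
G(24) = mex{2,1,1,2} = 0
G(25) = mex{0,2,2,0} = 1
G(26) = mex{1,0,0,1} = 2
G(27) = mex{2,1,1,2} = 0
G(28) = mex{0,2,2,0} = 1
G(29) = mex{1,0,0,1} = 2
G(30) = mex{2,1,1,2} = 0
G(31) = mex{0,2,2,0} = 1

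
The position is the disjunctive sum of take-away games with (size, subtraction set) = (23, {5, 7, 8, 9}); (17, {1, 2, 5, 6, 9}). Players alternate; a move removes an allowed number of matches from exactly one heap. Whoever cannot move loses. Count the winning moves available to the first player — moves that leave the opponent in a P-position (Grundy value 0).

Heap A, S = {5, 7, 8, 9}:
G(0) = 0
G(1) = mex{} = 0
G(2) = mex{} = 0
G(3) = mex{} = 0
G(4) = mex{} = 0
G(5) = mex{0} = 1
G(6) = mex{0} = 1
G(7) = mex{0,0} = 1
G(8) = mex{0,0,0} = 1
G(9) = mex{0,0,0,0} = 1
G(10) = mex{1,0,0,0} = 2
G(11) = mex{1,0,0,0} = 2
G(12) = mex{1,1,0,0} = 2
G(13) = mex{1,1,1,0} = 2
G(14) = mex{1,1,1,1} = 0
G(15) = mex{2,1,1,1} = 0
G(16) = mex{2,1,1,1} = 0
G(17) = mex{2,2,1,1} = 0
G(18) = mex{2,2,2,1} = 0
G(19) = mex{0,2,2,2} = 1
G(20) = mex{0,2,2,2} = 1
G(21) = mex{0,0,2,2} = 1
G(22) = mex{0,0,0,2} = 1
G(23) = mex{0,0,0,0} = 1
G_A(23) = 1.
Heap B, S = {1, 2, 5, 6, 9}:
G(0) = 0
G(1) = mex{0} = 1
G(2) = mex{1,0} = 2
G(3) = mex{2,1} = 0
G(4) = mex{0,2} = 1
G(5) = mex{1,0,0} = 2
G(6) = mex{2,1,1,0} = 3
G(7) = mex{3,2,2,1} = 0
G(8) = mex{0,3,0,2} = 1
G(9) = mex{1,0,1,0,0} = 2
G(10) = mex{2,1,2,1,1} = 0
G(11) = mex{0,2,3,2,2} = 1
G(12) = mex{1,0,0,3,0} = 2
G(13) = mex{2,1,1,0,1} = 3
G(14) = mex{3,2,2,1,2} = 0
G(15) = mex{0,3,0,2,3} = 1
G(16) = mex{1,0,1,0,0} = 2
G(17) = mex{2,1,2,1,1} = 0
G_B(17) = 0.
Combined Grundy value = 1 ⊕ 0 = 1.
A winning move leaves total XOR = 0, i.e. changes one component's Grundy value g to g ⊕ X where X is the current total.
Heap A: need g' = 1⊕1 = 0. Options: 23−5→G=0, 23−7→G=0, 23−8→G=0, 23−9→G=0. Hits: 4.
Heap B: need g' = 0⊕1 = 1. Options: 17−1→G=2, 17−2→G=1, 17−5→G=2, 17−6→G=1, 17−9→G=1. Hits: 3.

7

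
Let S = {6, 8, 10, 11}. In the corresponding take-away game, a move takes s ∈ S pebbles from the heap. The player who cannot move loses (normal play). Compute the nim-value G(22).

G(0) = 0
G(1) = mex{} = 0
G(2) = mex{} = 0
G(3) = mex{} = 0
G(4) = mex{} = 0
G(5) = mex{} = 0
G(6) = mex{0} = 1
G(7) = mex{0} = 1
G(8) = mex{0,0} = 1
G(9) = mex{0,0} = 1
G(10) = mex{0,0,0} = 1
G(11) = mex{0,0,0,0} = 1
G(12) = mex{1,0,0,0} = 2
G(13) = mex{1,0,0,0} = 2
G(14) = mex{1,1,0,0} = 2
G(15) = mex{1,1,0,0} = 2
G(16) = mex{1,1,1,0} = 2
G(17) = mex{1,1,1,1} = 0
G(18) = mex{2,1,1,1} = 0
G(19) = mex{2,1,1,1} = 0
G(20) = mex{2,2,1,1} = 0
G(21) = mex{2,2,1,1} = 0
G(22) = mex{2,2,2,1} = 0

0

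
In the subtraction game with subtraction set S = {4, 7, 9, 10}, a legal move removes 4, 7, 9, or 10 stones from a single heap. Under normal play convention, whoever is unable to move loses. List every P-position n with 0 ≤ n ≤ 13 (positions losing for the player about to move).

0, 1, 2, 3

G(0) = 0
G(1) = mex{} = 0
G(2) = mex{} = 0
G(3) = mex{} = 0
G(4) = mex{0} = 1
G(5) = mex{0} = 1
G(6) = mex{0} = 1
G(7) = mex{0,0} = 1
G(8) = mex{1,0} = 2
G(9) = mex{1,0,0} = 2
G(10) = mex{1,0,0,0} = 2
G(11) = mex{1,1,0,0} = 2
G(12) = mex{2,1,0,0} = 3
G(13) = mex{2,1,1,0} = 3
P-positions are exactly the n with G(n) = 0.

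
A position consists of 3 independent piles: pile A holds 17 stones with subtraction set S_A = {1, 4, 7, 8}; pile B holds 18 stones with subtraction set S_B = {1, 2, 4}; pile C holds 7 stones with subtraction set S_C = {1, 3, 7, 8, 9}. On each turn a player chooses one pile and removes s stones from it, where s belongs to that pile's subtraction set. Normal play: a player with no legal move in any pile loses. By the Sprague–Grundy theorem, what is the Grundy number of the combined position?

0

Pile A, S = {1, 4, 7, 8}:
n :  0  1  2  3  4  5  6  7  8  9 10 11 12 13 14 15 16 17
G :  0  1  0  1  2  0  1  2  3  2  3  0  1  3  0  1  0  1
G_A(17) = 1.
Pile B, S = {1, 2, 4}:
G(0) = 0
G(1) = mex{0} = 1
G(2) = mex{1,0} = 2
G(3) = mex{2,1} = 0
G(4) = mex{0,2,0} = 1
G(5) = mex{1,0,1} = 2
G(6) = mex{2,1,2} = 0
G(7) = mex{0,2,0} = 1
G(8) = mex{1,0,1} = 2
G(9) = mex{2,1,2} = 0
G(10) = mex{0,2,0} = 1
G(11) = mex{1,0,1} = 2
G(12) = mex{2,1,2} = 0
G(13) = mex{0,2,0} = 1
G(14) = mex{1,0,1} = 2
G(15) = mex{2,1,2} = 0
G(16) = mex{0,2,0} = 1
G(17) = mex{1,0,1} = 2
G(18) = mex{2,1,2} = 0
G_B(18) = 0.
Pile C, S = {1, 3, 7, 8, 9}:
G(0) = 0
G(1) = mex{0} = 1
G(2) = mex{1} = 0
G(3) = mex{0,0} = 1
G(4) = mex{1,1} = 0
G(5) = mex{0,0} = 1
G(6) = mex{1,1} = 0
G(7) = mex{0,0,0} = 1
G_C(7) = 1.
Combined Grundy value = 1 ⊕ 0 ⊕ 1 = 0.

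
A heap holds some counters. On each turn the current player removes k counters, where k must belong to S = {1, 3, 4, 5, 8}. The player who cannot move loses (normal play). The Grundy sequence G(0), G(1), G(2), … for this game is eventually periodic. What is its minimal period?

9

G(0) = 0
G(1) = mex{0} = 1
G(2) = mex{1} = 0
G(3) = mex{0,0} = 1
G(4) = mex{1,1,0} = 2
G(5) = mex{2,0,1,0} = 3
G(6) = mex{3,1,0,1} = 2
G(7) = mex{2,2,1,0} = 3
G(8) = mex{3,3,2,1,0} = 4
G(9) = mex{4,2,3,2,1} = 0
G(10) = mex{0,3,2,3,0} = 1
G(11) = mex{1,4,3,2,1} = 0
G(12) = mex{0,0,4,3,2} = 1
G(13) = mex{1,1,0,4,3} = 2
G(14) = mex{2,0,1,0,2} = 3
G(15) = mex{3,1,0,1,3} = 2
G(16) = mex{2,2,1,0,4} = 3
G(17) = mex{3,3,2,1,0} = 4
G(18) = mex{4,2,3,2,1} = 0
G(19) = mex{0,3,2,3,0} = 1
G(n+9) = G(n) holds for n = 0,…,7 (a full window of length max(S) = 8), so the sequence is purely periodic with period 9.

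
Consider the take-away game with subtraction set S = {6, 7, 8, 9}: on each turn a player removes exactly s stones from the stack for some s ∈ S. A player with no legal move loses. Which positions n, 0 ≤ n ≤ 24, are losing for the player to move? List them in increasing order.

n :  0  1  2  3  4  5  6  7  8  9 10 11 12 13 14 15 16 17 18 19 20 21 22 23 24
G :  0  0  0  0  0  0  1  1  1  1  1  1  2  2  2  0  0  0  0  0  0  1  1  1  1
P-positions are exactly the n with G(n) = 0.

0, 1, 2, 3, 4, 5, 15, 16, 17, 18, 19, 20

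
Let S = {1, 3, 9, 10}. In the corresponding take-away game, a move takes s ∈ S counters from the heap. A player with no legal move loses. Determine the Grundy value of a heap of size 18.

G(0) = 0
G(1) = mex{0} = 1
G(2) = mex{1} = 0
G(3) = mex{0,0} = 1
G(4) = mex{1,1} = 0
G(5) = mex{0,0} = 1
G(6) = mex{1,1} = 0
G(7) = mex{0,0} = 1
G(8) = mex{1,1} = 0
G(9) = mex{0,0,0} = 1
G(10) = mex{1,1,1,0} = 2
G(11) = mex{2,0,0,1} = 3
G(12) = mex{3,1,1,0} = 2
G(13) = mex{2,2,0,1} = 3
G(14) = mex{3,3,1,0} = 2
G(15) = mex{2,2,0,1} = 3
G(16) = mex{3,3,1,0} = 2
G(17) = mex{2,2,0,1} = 3
G(18) = mex{3,3,1,0} = 2

2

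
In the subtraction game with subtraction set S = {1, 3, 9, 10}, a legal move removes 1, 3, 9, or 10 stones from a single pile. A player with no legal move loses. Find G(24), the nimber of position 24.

n :  0  1  2  3  4  5  6  7  8  9 10 11 12 13 14 15 16 17 18 19 20 21 22 23 24
G :  0  1  0  1  0  1  0  1  0  1  2  3  2  3  2  3  2  3  2  0  1  0  1  0  1

1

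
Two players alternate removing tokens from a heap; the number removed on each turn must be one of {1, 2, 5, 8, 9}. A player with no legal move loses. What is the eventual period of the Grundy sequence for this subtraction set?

n :  0  1  2  3  4  5  6  7  8  9 10 11 12 13 14 15 16 17 18 19 20 21
G :  0  1  2  0  1  2  0  1  2  3  0  1  2  0  1  2  0  1  2  3  0  1
G(n+10) = G(n) holds for n = 0,…,8 (a full window of length max(S) = 9), so the sequence is purely periodic with period 10.

10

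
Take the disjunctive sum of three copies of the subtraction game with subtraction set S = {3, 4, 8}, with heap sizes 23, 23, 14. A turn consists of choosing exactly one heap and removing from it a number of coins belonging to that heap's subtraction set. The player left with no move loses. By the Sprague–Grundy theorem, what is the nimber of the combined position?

All heaps use S = {3, 4, 8}:
G(0) = 0
G(1) = mex{} = 0
G(2) = mex{} = 0
G(3) = mex{0} = 1
G(4) = mex{0,0} = 1
G(5) = mex{0,0} = 1
G(6) = mex{1,0} = 2
G(7) = mex{1,1} = 0
G(8) = mex{1,1,0} = 2
G(9) = mex{2,1,0} = 3
G(10) = mex{0,2,0} = 1
G(11) = mex{2,0,1} = 3
G(12) = mex{3,2,1} = 0
G(13) = mex{1,3,1} = 0
G(14) = mex{3,1,2} = 0
G(15) = mex{0,3,0} = 1
G(16) = mex{0,0,2} = 1
G(17) = mex{0,0,3} = 1
G(18) = mex{1,0,1} = 2
G(19) = mex{1,1,3} = 0
G(20) = mex{1,1,0} = 2
G(21) = mex{2,1,0} = 3
G(22) = mex{0,2,0} = 1
G(23) = mex{2,0,1} = 3
Heap A: G(23) = 3.
Heap B: G(23) = 3.
Heap C: G(14) = 0.
Combined Grundy value = 3 ⊕ 3 ⊕ 0 = 0.

0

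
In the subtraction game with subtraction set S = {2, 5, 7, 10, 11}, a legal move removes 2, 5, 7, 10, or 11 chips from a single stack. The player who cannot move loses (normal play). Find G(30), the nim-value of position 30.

n :  0  1  2  3  4  5  6  7  8  9 10 11 12 13 14 15 16 17 18 19 20 21 22 23 24 25 26 27 28 29 30
G :  0  0  1  1  0  2  1  3  2  2  3  3  4  0  5  1  0  0  1  1  4  2  2  3  3  0  4  1  5  0  2

2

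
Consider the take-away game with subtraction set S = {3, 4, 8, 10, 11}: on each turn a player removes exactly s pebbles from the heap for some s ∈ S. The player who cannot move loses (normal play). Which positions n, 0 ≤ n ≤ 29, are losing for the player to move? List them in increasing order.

G(0) = 0
G(1) = mex{} = 0
G(2) = mex{} = 0
G(3) = mex{0} = 1
G(4) = mex{0,0} = 1
G(5) = mex{0,0} = 1
G(6) = mex{1,0} = 2
G(7) = mex{1,1} = 0
G(8) = mex{1,1,0} = 2
G(9) = mex{2,1,0} = 3
G(10) = mex{0,2,0,0} = 1
G(11) = mex{2,0,1,0,0} = 3
G(12) = mex{3,2,1,0,0} = 4
G(13) = mex{1,3,1,1,0} = 2
G(14) = mex{3,1,2,1,1} = 0
G(15) = mex{4,3,0,1,1} = 2
G(16) = mex{2,4,2,2,1} = 0
G(17) = mex{0,2,3,0,2} = 1
G(18) = mex{2,0,1,2,0} = 3
G(19) = mex{0,2,3,3,2} = 1
G(20) = mex{1,0,4,1,3} = 2
G(21) = mex{3,1,2,3,1} = 0
G(22) = mex{1,3,0,4,3} = 2
G(23) = mex{2,1,2,2,4} = 0
G(24) = mex{0,2,0,0,2} = 1
G(25) = mex{2,0,1,2,0} = 3
G(26) = mex{0,2,3,0,2} = 1
G(27) = mex{1,0,1,1,0} = 2
G(28) = mex{3,1,2,3,1} = 0
G(29) = mex{1,3,0,1,3} = 2
P-positions are exactly the n with G(n) = 0.

0, 1, 2, 7, 14, 16, 21, 23, 28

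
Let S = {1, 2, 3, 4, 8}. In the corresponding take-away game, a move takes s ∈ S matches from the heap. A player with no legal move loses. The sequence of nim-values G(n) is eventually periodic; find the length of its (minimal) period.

5

G(0) = 0
G(1) = mex{0} = 1
G(2) = mex{1,0} = 2
G(3) = mex{2,1,0} = 3
G(4) = mex{3,2,1,0} = 4
G(5) = mex{4,3,2,1} = 0
G(6) = mex{0,4,3,2} = 1
G(7) = mex{1,0,4,3} = 2
G(8) = mex{2,1,0,4,0} = 3
G(9) = mex{3,2,1,0,1} = 4
G(10) = mex{4,3,2,1,2} = 0
G(11) = mex{0,4,3,2,3} = 1
G(12) = mex{1,0,4,3,4} = 2
G(13) = mex{2,1,0,4,0} = 3
G(14) = mex{3,2,1,0,1} = 4
G(n+5) = G(n) holds for n = 0,…,7 (a full window of length max(S) = 8), so the sequence is purely periodic with period 5.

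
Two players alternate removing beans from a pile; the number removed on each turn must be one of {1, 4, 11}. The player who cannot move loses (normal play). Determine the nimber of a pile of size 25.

0

n :  0  1  2  3  4  5  6  7  8  9 10 11 12 13 14 15 16 17 18 19 20 21 22 23 24 25
G :  0  1  0  1  2  0  1  0  1  2  0  1  0  1  2  0  1  0  1  2  0  1  0  1  2  0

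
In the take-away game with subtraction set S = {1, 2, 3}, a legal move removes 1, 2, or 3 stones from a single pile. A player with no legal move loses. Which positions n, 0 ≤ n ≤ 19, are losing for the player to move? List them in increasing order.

n :  0  1  2  3  4  5  6  7  8  9 10 11 12 13 14 15 16 17 18 19
G :  0  1  2  3  0  1  2  3  0  1  2  3  0  1  2  3  0  1  2  3
P-positions are exactly the n with G(n) = 0.

0, 4, 8, 12, 16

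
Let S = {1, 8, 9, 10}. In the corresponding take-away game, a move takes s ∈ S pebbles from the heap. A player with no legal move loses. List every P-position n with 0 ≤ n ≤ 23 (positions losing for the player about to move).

0, 2, 4, 6, 17, 19, 21, 23

G(0) = 0
G(1) = mex{0} = 1
G(2) = mex{1} = 0
G(3) = mex{0} = 1
G(4) = mex{1} = 0
G(5) = mex{0} = 1
G(6) = mex{1} = 0
G(7) = mex{0} = 1
G(8) = mex{1,0} = 2
G(9) = mex{2,1,0} = 3
G(10) = mex{3,0,1,0} = 2
G(11) = mex{2,1,0,1} = 3
G(12) = mex{3,0,1,0} = 2
G(13) = mex{2,1,0,1} = 3
G(14) = mex{3,0,1,0} = 2
G(15) = mex{2,1,0,1} = 3
G(16) = mex{3,2,1,0} = 4
G(17) = mex{4,3,2,1} = 0
G(18) = mex{0,2,3,2} = 1
G(19) = mex{1,3,2,3} = 0
G(20) = mex{0,2,3,2} = 1
G(21) = mex{1,3,2,3} = 0
G(22) = mex{0,2,3,2} = 1
G(23) = mex{1,3,2,3} = 0
P-positions are exactly the n with G(n) = 0.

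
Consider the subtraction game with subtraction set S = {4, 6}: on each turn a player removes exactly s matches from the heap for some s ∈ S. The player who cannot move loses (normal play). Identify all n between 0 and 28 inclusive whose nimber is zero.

n :  0  1  2  3  4  5  6  7  8  9 10 11 12 13 14 15 16 17 18 19 20 21 22 23 24 25 26 27 28
G :  0  0  0  0  1  1  1  1  2  2  0  0  0  0  1  1  1  1  2  2  0  0  0  0  1  1  1  1  2
P-positions are exactly the n with G(n) = 0.

0, 1, 2, 3, 10, 11, 12, 13, 20, 21, 22, 23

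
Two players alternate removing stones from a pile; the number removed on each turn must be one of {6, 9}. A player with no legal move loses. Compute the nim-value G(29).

n :  0  1  2  3  4  5  6  7  8  9 10 11 12 13 14 15 16 17 18 19 20 21 22 23 24 25 26 27 28 29
G :  0  0  0  0  0  0  1  1  1  1  1  1  2  2  2  0  0  0  0  0  0  1  1  1  1  1  1  2  2  2

2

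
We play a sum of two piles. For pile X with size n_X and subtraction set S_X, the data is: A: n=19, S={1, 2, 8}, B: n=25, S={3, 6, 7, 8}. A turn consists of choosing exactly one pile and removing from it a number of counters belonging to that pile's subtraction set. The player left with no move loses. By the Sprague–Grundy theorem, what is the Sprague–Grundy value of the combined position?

0

Pile A, S = {1, 2, 8}:
n :  0  1  2  3  4  5  6  7  8  9 10 11 12 13 14 15 16 17 18 19
G :  0  1  2  0  1  2  0  1  2  0  1  2  0  1  2  0  1  2  0  1
G_A(19) = 1.
Pile B, S = {3, 6, 7, 8}:
n :  0  1  2  3  4  5  6  7  8  9 10 11 12 13 14 15 16 17 18 19 20 21 22 23 24 25
G :  0  0  0  1  1  1  2  2  2  3  3  0  0  0  1  1  1  2  2  2  3  3  0  0  0  1
G_B(25) = 1.
Combined Grundy value = 1 ⊕ 1 = 0.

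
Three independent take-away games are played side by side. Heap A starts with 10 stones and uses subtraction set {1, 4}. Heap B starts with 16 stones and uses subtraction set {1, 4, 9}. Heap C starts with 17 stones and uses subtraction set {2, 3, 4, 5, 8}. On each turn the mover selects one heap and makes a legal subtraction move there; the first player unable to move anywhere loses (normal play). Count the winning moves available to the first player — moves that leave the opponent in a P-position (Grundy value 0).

Heap A, S = {1, 4}:
G(0) = 0
G(1) = mex{0} = 1
G(2) = mex{1} = 0
G(3) = mex{0} = 1
G(4) = mex{1,0} = 2
G(5) = mex{2,1} = 0
G(6) = mex{0,0} = 1
G(7) = mex{1,1} = 0
G(8) = mex{0,2} = 1
G(9) = mex{1,0} = 2
G(10) = mex{2,1} = 0
G_A(10) = 0.
Heap B, S = {1, 4, 9}:
n :  0  1  2  3  4  5  6  7  8  9 10 11 12 13 14 15 16
G :  0  1  0  1  2  0  1  0  1  2  0  1  0  1  2  0  1
G_B(16) = 1.
Heap C, S = {2, 3, 4, 5, 8}:
G(0) = 0
G(1) = mex{} = 0
G(2) = mex{0} = 1
G(3) = mex{0,0} = 1
G(4) = mex{1,0,0} = 2
G(5) = mex{1,1,0,0} = 2
G(6) = mex{2,1,1,0} = 3
G(7) = mex{2,2,1,1} = 0
G(8) = mex{3,2,2,1,0} = 4
G(9) = mex{0,3,2,2,0} = 1
G(10) = mex{4,0,3,2,1} = 5
G(11) = mex{1,4,0,3,1} = 2
G(12) = mex{5,1,4,0,2} = 3
G(13) = mex{2,5,1,4,2} = 0
G(14) = mex{3,2,5,1,3} = 0
G(15) = mex{0,3,2,5,0} = 1
G(16) = mex{0,0,3,2,4} = 1
G(17) = mex{1,0,0,3,1} = 2
G_C(17) = 2.
Combined Grundy value = 0 ⊕ 1 ⊕ 2 = 3.
A winning move leaves total XOR = 0, i.e. changes one component's Grundy value g to g ⊕ X where X is the current total.
Heap A: need g' = 0⊕3 = 3. Options: 10−1→G=2, 10−4→G=1. Hits: 0.
Heap B: need g' = 1⊕3 = 2. Options: 16−1→G=0, 16−4→G=0, 16−9→G=0. Hits: 0.
Heap C: need g' = 2⊕3 = 1. Options: 17−2→G=1, 17−3→G=0, 17−4→G=0, 17−5→G=3, 17−8→G=1. Hits: 2.

2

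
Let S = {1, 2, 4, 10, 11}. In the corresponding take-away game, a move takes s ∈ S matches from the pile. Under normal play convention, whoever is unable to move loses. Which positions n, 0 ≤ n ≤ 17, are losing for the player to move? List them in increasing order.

G(0) = 0
G(1) = mex{0} = 1
G(2) = mex{1,0} = 2
G(3) = mex{2,1} = 0
G(4) = mex{0,2,0} = 1
G(5) = mex{1,0,1} = 2
G(6) = mex{2,1,2} = 0
G(7) = mex{0,2,0} = 1
G(8) = mex{1,0,1} = 2
G(9) = mex{2,1,2} = 0
G(10) = mex{0,2,0,0} = 1
G(11) = mex{1,0,1,1,0} = 2
G(12) = mex{2,1,2,2,1} = 0
G(13) = mex{0,2,0,0,2} = 1
G(14) = mex{1,0,1,1,0} = 2
G(15) = mex{2,1,2,2,1} = 0
G(16) = mex{0,2,0,0,2} = 1
G(17) = mex{1,0,1,1,0} = 2
P-positions are exactly the n with G(n) = 0.

0, 3, 6, 9, 12, 15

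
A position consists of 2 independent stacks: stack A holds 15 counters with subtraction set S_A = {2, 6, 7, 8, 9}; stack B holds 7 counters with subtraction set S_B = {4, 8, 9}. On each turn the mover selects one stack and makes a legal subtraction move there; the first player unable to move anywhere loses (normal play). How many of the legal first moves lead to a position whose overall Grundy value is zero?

3

Stack A, S = {2, 6, 7, 8, 9}:
n :  0  1  2  3  4  5  6  7  8  9 10 11 12 13 14 15
G :  0  0  1  1  0  0  1  1  2  2  3  3  2  2  3  0
G_A(15) = 0.
Stack B, S = {4, 8, 9}:
G(0) = 0
G(1) = mex{} = 0
G(2) = mex{} = 0
G(3) = mex{} = 0
G(4) = mex{0} = 1
G(5) = mex{0} = 1
G(6) = mex{0} = 1
G(7) = mex{0} = 1
G_B(7) = 1.
Combined Grundy value = 0 ⊕ 1 = 1.
A winning move leaves total XOR = 0, i.e. changes one component's Grundy value g to g ⊕ X where X is the current total.
Stack A: need g' = 0⊕1 = 1. Options: 15−2→G=2, 15−6→G=2, 15−7→G=2, 15−8→G=1, 15−9→G=1. Hits: 2.
Stack B: need g' = 1⊕1 = 0. Options: 7−4→G=0. Hits: 1.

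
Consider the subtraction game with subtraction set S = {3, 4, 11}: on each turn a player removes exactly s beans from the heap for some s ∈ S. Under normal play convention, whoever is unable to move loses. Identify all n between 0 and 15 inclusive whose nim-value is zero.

0, 1, 2, 7, 8, 9, 14, 15

G(0) = 0
G(1) = mex{} = 0
G(2) = mex{} = 0
G(3) = mex{0} = 1
G(4) = mex{0,0} = 1
G(5) = mex{0,0} = 1
G(6) = mex{1,0} = 2
G(7) = mex{1,1} = 0
G(8) = mex{1,1} = 0
G(9) = mex{2,1} = 0
G(10) = mex{0,2} = 1
G(11) = mex{0,0,0} = 1
G(12) = mex{0,0,0} = 1
G(13) = mex{1,0,0} = 2
G(14) = mex{1,1,1} = 0
G(15) = mex{1,1,1} = 0
P-positions are exactly the n with G(n) = 0.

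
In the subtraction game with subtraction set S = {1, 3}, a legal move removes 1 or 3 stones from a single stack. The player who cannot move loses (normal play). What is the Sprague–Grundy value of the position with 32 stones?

0

G(0) = 0
G(1) = mex{0} = 1
G(2) = mex{1} = 0
G(3) = mex{0,0} = 1
G(4) = mex{1,1} = 0
G(5) = mex{0,0} = 1
G(6) = mex{1,1} = 0
G(7) = mex{0,0} = 1
G(8) = mex{1,1} = 0
G(9) = mex{0,0} = 1
G(10) = mex{1,1} = 0
G(11) = mex{0,0} = 1
G(12) = mex{1,1} = 0
G(13) = mex{0,0} = 1
G(14) = mex{1,1} = 0
G(15) = mex{0,0} = 1
G(16) = mex{1,1} = 0
G(17) = mex{0,0} = 1
G(18) = mex{1,1} = 0
G(19) = mex{0,0} = 1
G(20) = mex{1,1} = 0
G(21) = mex{0,0} = 1
G(22) = mex{1,1} = 0
G(23) = mex{0,0} = 1
G(24) = mex{1,1} = 0
G(25) = mex{0,0} = 1
G(26) = mex{1,1} = 0
G(27) = mex{0,0} = 1
G(28) = mex{1,1} = 0
G(29) = mex{0,0} = 1
G(30) = mex{1,1} = 0
G(31) = mex{0,0} = 1
G(32) = mex{1,1} = 0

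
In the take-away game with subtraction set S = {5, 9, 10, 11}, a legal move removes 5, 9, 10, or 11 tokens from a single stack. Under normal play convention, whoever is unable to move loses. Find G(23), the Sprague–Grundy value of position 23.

1

n :  0  1  2  3  4  5  6  7  8  9 10 11 12 13 14 15 16 17 18 19 20 21 22 23
G :  0  0  0  0  0  1  1  1  1  1  2  2  2  2  2  3  0  0  0  0  0  1  1  1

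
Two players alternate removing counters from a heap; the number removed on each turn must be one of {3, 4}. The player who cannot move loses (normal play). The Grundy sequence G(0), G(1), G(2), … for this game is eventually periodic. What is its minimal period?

7

n :  0  1  2  3  4  5  6  7  8  9 10 11 12 13 14 15
G :  0  0  0  1  1  1  2  0  0  0  1  1  1  2  0  0
G(n+7) = G(n) holds for n = 0,…,3 (a full window of length max(S) = 4), so the sequence is purely periodic with period 7.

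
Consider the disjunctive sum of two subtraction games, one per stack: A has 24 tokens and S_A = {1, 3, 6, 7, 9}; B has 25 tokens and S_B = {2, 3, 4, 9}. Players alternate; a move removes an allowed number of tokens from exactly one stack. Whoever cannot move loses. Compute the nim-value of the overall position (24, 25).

0

Stack A, S = {1, 3, 6, 7, 9}:
G(0) = 0
G(1) = mex{0} = 1
G(2) = mex{1} = 0
G(3) = mex{0,0} = 1
G(4) = mex{1,1} = 0
G(5) = mex{0,0} = 1
G(6) = mex{1,1,0} = 2
G(7) = mex{2,0,1,0} = 3
G(8) = mex{3,1,0,1} = 2
G(9) = mex{2,2,1,0,0} = 3
G(10) = mex{3,3,0,1,1} = 2
G(11) = mex{2,2,1,0,0} = 3
G(12) = mex{3,3,2,1,1} = 0
G(13) = mex{0,2,3,2,0} = 1
G(14) = mex{1,3,2,3,1} = 0
G(15) = mex{0,0,3,2,2} = 1
G(16) = mex{1,1,2,3,3} = 0
G(17) = mex{0,0,3,2,2} = 1
G(18) = mex{1,1,0,3,3} = 2
G(19) = mex{2,0,1,0,2} = 3
G(20) = mex{3,1,0,1,3} = 2
G(21) = mex{2,2,1,0,0} = 3
G(22) = mex{3,3,0,1,1} = 2
G(23) = mex{2,2,1,0,0} = 3
G(24) = mex{3,3,2,1,1} = 0
G_A(24) = 0.
Stack B, S = {2, 3, 4, 9}:
G(0) = 0
G(1) = mex{} = 0
G(2) = mex{0} = 1
G(3) = mex{0,0} = 1
G(4) = mex{1,0,0} = 2
G(5) = mex{1,1,0} = 2
G(6) = mex{2,1,1} = 0
G(7) = mex{2,2,1} = 0
G(8) = mex{0,2,2} = 1
G(9) = mex{0,0,2,0} = 1
G(10) = mex{1,0,0,0} = 2
G(11) = mex{1,1,0,1} = 2
G(12) = mex{2,1,1,1} = 0
G(13) = mex{2,2,1,2} = 0
G(14) = mex{0,2,2,2} = 1
G(15) = mex{0,0,2,0} = 1
G(16) = mex{1,0,0,0} = 2
G(17) = mex{1,1,0,1} = 2
G(18) = mex{2,1,1,1} = 0
G(19) = mex{2,2,1,2} = 0
G(20) = mex{0,2,2,2} = 1
G(21) = mex{0,0,2,0} = 1
G(22) = mex{1,0,0,0} = 2
G(23) = mex{1,1,0,1} = 2
G(24) = mex{2,1,1,1} = 0
G(25) = mex{2,2,1,2} = 0
G_B(25) = 0.
Combined Grundy value = 0 ⊕ 0 = 0.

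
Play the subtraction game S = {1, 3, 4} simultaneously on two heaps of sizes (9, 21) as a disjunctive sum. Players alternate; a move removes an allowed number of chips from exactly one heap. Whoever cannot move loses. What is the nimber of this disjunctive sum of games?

All heaps use S = {1, 3, 4}:
G(0) = 0
G(1) = mex{0} = 1
G(2) = mex{1} = 0
G(3) = mex{0,0} = 1
G(4) = mex{1,1,0} = 2
G(5) = mex{2,0,1} = 3
G(6) = mex{3,1,0} = 2
G(7) = mex{2,2,1} = 0
G(8) = mex{0,3,2} = 1
G(9) = mex{1,2,3} = 0
G(10) = mex{0,0,2} = 1
G(11) = mex{1,1,0} = 2
G(12) = mex{2,0,1} = 3
G(13) = mex{3,1,0} = 2
G(14) = mex{2,2,1} = 0
G(15) = mex{0,3,2} = 1
G(16) = mex{1,2,3} = 0
G(17) = mex{0,0,2} = 1
G(18) = mex{1,1,0} = 2
G(19) = mex{2,0,1} = 3
G(20) = mex{3,1,0} = 2
G(21) = mex{2,2,1} = 0
Heap A: G(9) = 0.
Heap B: G(21) = 0.
Combined Grundy value = 0 ⊕ 0 = 0.

0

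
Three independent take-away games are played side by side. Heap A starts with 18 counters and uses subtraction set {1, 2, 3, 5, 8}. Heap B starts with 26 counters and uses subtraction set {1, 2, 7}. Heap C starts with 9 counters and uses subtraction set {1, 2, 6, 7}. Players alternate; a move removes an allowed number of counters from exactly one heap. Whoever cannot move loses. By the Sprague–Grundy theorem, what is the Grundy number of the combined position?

Heap A, S = {1, 2, 3, 5, 8}:
n :  0  1  2  3  4  5  6  7  8  9 10 11 12 13 14 15 16 17 18
G :  0  1  2  3  0  1  2  3  4  5  0  1  2  3  0  1  2  3  4
G_A(18) = 4.
Heap B, S = {1, 2, 7}:
G(0) = 0
G(1) = mex{0} = 1
G(2) = mex{1,0} = 2
G(3) = mex{2,1} = 0
G(4) = mex{0,2} = 1
G(5) = mex{1,0} = 2
G(6) = mex{2,1} = 0
G(7) = mex{0,2,0} = 1
G(8) = mex{1,0,1} = 2
G(9) = mex{2,1,2} = 0
G(10) = mex{0,2,0} = 1
G(11) = mex{1,0,1} = 2
G(12) = mex{2,1,2} = 0
G(13) = mex{0,2,0} = 1
G(14) = mex{1,0,1} = 2
G(15) = mex{2,1,2} = 0
G(16) = mex{0,2,0} = 1
G(17) = mex{1,0,1} = 2
G(18) = mex{2,1,2} = 0
G(19) = mex{0,2,0} = 1
G(20) = mex{1,0,1} = 2
G(21) = mex{2,1,2} = 0
G(22) = mex{0,2,0} = 1
G(23) = mex{1,0,1} = 2
G(24) = mex{2,1,2} = 0
G(25) = mex{0,2,0} = 1
G(26) = mex{1,0,1} = 2
G_B(26) = 2.
Heap C, S = {1, 2, 6, 7}:
G(0) = 0
G(1) = mex{0} = 1
G(2) = mex{1,0} = 2
G(3) = mex{2,1} = 0
G(4) = mex{0,2} = 1
G(5) = mex{1,0} = 2
G(6) = mex{2,1,0} = 3
G(7) = mex{3,2,1,0} = 4
G(8) = mex{4,3,2,1} = 0
G(9) = mex{0,4,0,2} = 1
G_C(9) = 1.
Combined Grundy value = 4 ⊕ 2 ⊕ 1 = 7.

7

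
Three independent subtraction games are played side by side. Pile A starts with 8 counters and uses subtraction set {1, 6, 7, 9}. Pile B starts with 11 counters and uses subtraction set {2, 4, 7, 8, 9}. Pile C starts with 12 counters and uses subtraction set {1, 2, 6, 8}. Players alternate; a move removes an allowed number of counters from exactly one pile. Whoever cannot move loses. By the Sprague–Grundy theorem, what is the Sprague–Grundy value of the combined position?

Pile A, S = {1, 6, 7, 9}:
n : 0 1 2 3 4 5 6 7 8
G : 0 1 0 1 0 1 2 3 2
G_A(8) = 2.
Pile B, S = {2, 4, 7, 8, 9}:
n :  0  1  2  3  4  5  6  7  8  9 10 11
G :  0  0  1  1  2  2  0  3  1  4  2  0
G_B(11) = 0.
Pile C, S = {1, 2, 6, 8}:
G(0) = 0
G(1) = mex{0} = 1
G(2) = mex{1,0} = 2
G(3) = mex{2,1} = 0
G(4) = mex{0,2} = 1
G(5) = mex{1,0} = 2
G(6) = mex{2,1,0} = 3
G(7) = mex{3,2,1} = 0
G(8) = mex{0,3,2,0} = 1
G(9) = mex{1,0,0,1} = 2
G(10) = mex{2,1,1,2} = 0
G(11) = mex{0,2,2,0} = 1
G(12) = mex{1,0,3,1} = 2
G_C(12) = 2.
Combined Grundy value = 2 ⊕ 0 ⊕ 2 = 0.

0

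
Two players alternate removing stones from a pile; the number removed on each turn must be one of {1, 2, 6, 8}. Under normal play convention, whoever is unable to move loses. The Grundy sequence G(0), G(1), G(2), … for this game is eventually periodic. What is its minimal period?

n :  0  1  2  3  4  5  6  7  8  9 10 11 12 13 14 15 16
G :  0  1  2  0  1  2  3  0  1  2  0  1  2  3  0  1  2
G(n+7) = G(n) holds for n = 0,…,7 (a full window of length max(S) = 8), so the sequence is purely periodic with period 7.

7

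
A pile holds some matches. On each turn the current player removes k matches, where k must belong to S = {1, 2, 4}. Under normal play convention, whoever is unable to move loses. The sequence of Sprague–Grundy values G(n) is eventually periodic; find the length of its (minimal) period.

n :  0  1  2  3  4  5  6  7  8  9 10 11 12 13 14
G :  0  1  2  0  1  2  0  1  2  0  1  2  0  1  2
G(n+3) = G(n) holds for n = 0,…,3 (a full window of length max(S) = 4), so the sequence is purely periodic with period 3.

3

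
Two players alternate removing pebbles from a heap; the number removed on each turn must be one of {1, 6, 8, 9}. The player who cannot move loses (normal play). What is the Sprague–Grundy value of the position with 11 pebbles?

n :  0  1  2  3  4  5  6  7  8  9 10 11
G :  0  1  0  1  0  1  2  0  1  2  3  2

2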